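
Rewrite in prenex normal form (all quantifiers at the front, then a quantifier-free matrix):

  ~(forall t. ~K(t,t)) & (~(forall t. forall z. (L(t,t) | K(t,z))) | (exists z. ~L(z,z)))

Push ¬ through the quantifiers and connectives to reach negation normal form:
  (exists t. K(t,t)) & ((exists t. exists z. (~L(t,t) & ~K(t,z))) | (exists z. ~L(z,z)))
Rename bound variables to avoid capture: t↦u1, z↦c.
  (exists t. K(t,t)) & ((exists u1. exists z. (~L(u1,u1) & ~K(u1,z))) | (exists c. ~L(c,c)))
Extract every quantifier outward, since the variables are now distinct and don't occur free across branches:
  exists t. exists u1. exists z. exists c. (K(t,t) & (~L(u1,u1) & ~K(u1,z) | ~L(c,c)))

exists t. exists u1. exists z. exists c. (K(t,t) & (~L(u1,u1) & ~K(u1,z) | ~L(c,c)))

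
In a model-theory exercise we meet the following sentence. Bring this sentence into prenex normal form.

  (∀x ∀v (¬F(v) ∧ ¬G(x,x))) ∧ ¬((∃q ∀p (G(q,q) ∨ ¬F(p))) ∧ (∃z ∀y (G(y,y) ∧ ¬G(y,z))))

∀x ∀v ∀q ∃p ∀z ∃y (¬F(v) ∧ ¬G(x,x) ∧ (¬G(q,q) ∧ F(p) ∨ ¬G(y,y) ∨ G(y,z)))

Move each ¬ inward, flipping quantifiers it crosses:
  (∀x ∀v (¬F(v) ∧ ¬G(x,x))) ∧ ((∀q ∃p (¬G(q,q) ∧ F(p))) ∨ (∀z ∃y (¬G(y,y) ∨ G(y,z))))
Finally move all quantifiers to the prefix:
  ∀x ∀v ∀q ∃p ∀z ∃y (¬F(v) ∧ ¬G(x,x) ∧ (¬G(q,q) ∧ F(p) ∨ ¬G(y,y) ∨ G(y,z)))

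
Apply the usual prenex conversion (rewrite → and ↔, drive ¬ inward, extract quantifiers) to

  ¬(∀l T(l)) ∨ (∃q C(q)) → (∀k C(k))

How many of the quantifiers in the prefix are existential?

0

Rewrite implications/biconditionals: A → B as ¬A ∨ B.
  ¬(¬(∀l T(l)) ∨ (∃q C(q))) ∨ (∀k C(k))
Push ¬ through the quantifiers and connectives to reach negation normal form:
  (∀l T(l)) ∧ (∀q ¬C(q)) ∨ (∀k C(k))
All bound variables are already distinct, so no renaming is needed.
Extract every quantifier outward, since the variables are now distinct and don't occur free across branches:
  ∀l ∀q ∀k (T(l) ∧ ¬C(q) ∨ C(k))
The prefix is ∀l ∀q ∀k: 3 universal, 0 existential.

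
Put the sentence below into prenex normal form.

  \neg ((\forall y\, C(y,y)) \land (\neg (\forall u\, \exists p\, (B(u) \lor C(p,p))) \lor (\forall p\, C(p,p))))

\exists y\, \forall u\, \exists p\, \exists y1\, (\neg C(y,y) \lor (B(u) \lor C(p,p)) \land \neg C(y1,y1))

Drive negations inward (¬∀x A ≡ ∃x ¬A, ¬∃x A ≡ ∀x ¬A, De Morgan for ∧/∨):
  (\exists y\, \neg C(y,y)) \lor (\forall u\, \exists p\, (B(u) \lor C(p,p))) \land (\exists p\, \neg C(p,p))
Standardize variables apart so no two quantifiers bind the same name: p↦y1.
  (\exists y\, \neg C(y,y)) \lor (\forall u\, \exists p\, (B(u) \lor C(p,p))) \land (\exists y1\, \neg C(y1,y1))
Finally move all quantifiers to the prefix:
  \exists y\, \forall u\, \exists p\, \exists y1\, (\neg C(y,y) \lor (B(u) \lor C(p,p)) \land \neg C(y1,y1))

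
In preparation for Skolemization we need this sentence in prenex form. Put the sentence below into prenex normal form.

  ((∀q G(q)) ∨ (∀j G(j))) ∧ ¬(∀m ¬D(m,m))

∀q ∀j ∃m ((G(q) ∨ G(j)) ∧ D(m,m))

Move each ¬ inward, flipping quantifiers it crosses:
  ((∀q G(q)) ∨ (∀j G(j))) ∧ (∃m D(m,m))
All bound variables are already distinct, so no renaming is needed.
Finally move all quantifiers to the prefix:
  ∀q ∀j ∃m ((G(q) ∨ G(j)) ∧ D(m,m))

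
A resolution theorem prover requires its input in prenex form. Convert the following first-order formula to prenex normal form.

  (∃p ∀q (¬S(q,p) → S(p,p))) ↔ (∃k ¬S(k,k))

∀p ∃q ∃k ∀z1 ∃y ∀s ((¬S(q,p) ∧ ¬S(p,p) ∨ ¬S(k,k)) ∧ (S(z1,z1) ∨ S(s,y) ∨ S(y,y)))

Rewrite implications/biconditionals: A → B as ¬A ∨ B; A ↔ B as (¬A ∨ B) ∧ (¬B ∨ A).
  (¬(∃p ∀q (¬¬S(q,p) ∨ S(p,p))) ∨ (∃k ¬S(k,k))) ∧ (¬(∃k ¬S(k,k)) ∨ (∃p ∀q (¬¬S(q,p) ∨ S(p,p))))
Move each ¬ inward, flipping quantifiers it crosses:
  ((∀p ∃q (¬S(q,p) ∧ ¬S(p,p))) ∨ (∃k ¬S(k,k))) ∧ ((∀k S(k,k)) ∨ (∃p ∀q (S(q,p) ∨ S(p,p))))
Standardize variables apart so no two quantifiers bind the same name: k↦z1, p↦y, q↦s.
  ((∀p ∃q (¬S(q,p) ∧ ¬S(p,p))) ∨ (∃k ¬S(k,k))) ∧ ((∀z1 S(z1,z1)) ∨ (∃y ∀s (S(s,y) ∨ S(y,y))))
Pull the quantifiers to the front (each side's bound variable is not free in the other side):
  ∀p ∃q ∃k ∀z1 ∃y ∀s ((¬S(q,p) ∧ ¬S(p,p) ∨ ¬S(k,k)) ∧ (S(z1,z1) ∨ S(s,y) ∨ S(y,y)))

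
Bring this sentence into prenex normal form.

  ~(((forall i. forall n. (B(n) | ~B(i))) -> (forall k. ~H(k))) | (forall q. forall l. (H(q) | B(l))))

forall i. forall n. exists k. exists q. exists l. ((B(n) | ~B(i)) & H(k) & ~H(q) & ~B(l))

Rewrite implications/biconditionals: A → B as ¬A ∨ B.
  ~(~(forall i. forall n. (B(n) | ~B(i))) | (forall k. ~H(k)) | (forall q. forall l. (H(q) | B(l))))
Move each ¬ inward, flipping quantifiers it crosses:
  (forall i. forall n. (B(n) | ~B(i))) & (exists k. H(k)) & (exists q. exists l. (~H(q) & ~B(l)))
Extract every quantifier outward, since the variables are now distinct and don't occur free across branches:
  forall i. forall n. exists k. exists q. exists l. ((B(n) | ~B(i)) & H(k) & ~H(q) & ~B(l))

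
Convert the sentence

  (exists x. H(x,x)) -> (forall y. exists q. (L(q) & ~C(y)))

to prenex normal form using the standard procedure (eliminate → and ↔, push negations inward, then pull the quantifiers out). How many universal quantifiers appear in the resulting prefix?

First replace A → B with ¬A ∨ B.
  ~(exists x. H(x,x)) | (forall y. exists q. (L(q) & ~C(y)))
Drive negations inward (¬∀x A ≡ ∃x ¬A, ¬∃x A ≡ ∀x ¬A, De Morgan for ∧/∨):
  (forall x. ~H(x,x)) | (forall y. exists q. (L(q) & ~C(y)))
Pull the quantifiers to the front (each side's bound variable is not free in the other side):
  forall x. forall y. exists q. (~H(x,x) | L(q) & ~C(y))
The prefix is forall x forall y exists q: 2 universal, 1 existential.

2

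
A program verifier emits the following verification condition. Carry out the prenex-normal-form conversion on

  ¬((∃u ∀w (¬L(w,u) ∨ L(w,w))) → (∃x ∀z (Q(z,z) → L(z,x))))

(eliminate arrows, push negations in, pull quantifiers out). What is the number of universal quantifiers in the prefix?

Eliminate → and ↔ using ¬ and ∨.
  ¬(¬(∃u ∀w (¬L(w,u) ∨ L(w,w))) ∨ (∃x ∀z (¬Q(z,z) ∨ L(z,x))))
Move each ¬ inward, flipping quantifiers it crosses:
  (∃u ∀w (¬L(w,u) ∨ L(w,w))) ∧ (∀x ∃z (Q(z,z) ∧ ¬L(z,x)))
Pull the quantifiers to the front (each side's bound variable is not free in the other side):
  ∃u ∀w ∀x ∃z ((¬L(w,u) ∨ L(w,w)) ∧ Q(z,z) ∧ ¬L(z,x))
The prefix is ∃u ∀w ∀x ∃z: 2 universal, 2 existential.

2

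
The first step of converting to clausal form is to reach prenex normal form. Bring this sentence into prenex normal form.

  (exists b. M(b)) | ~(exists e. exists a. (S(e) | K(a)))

exists b. forall e. forall a. (M(b) | ~S(e) & ~K(a))

Push ¬ through the quantifiers and connectives to reach negation normal form:
  (exists b. M(b)) | (forall e. forall a. (~S(e) & ~K(a)))
All bound variables are already distinct, so no renaming is needed.
Extract every quantifier outward, since the variables are now distinct and don't occur free across branches:
  exists b. forall e. forall a. (M(b) | ~S(e) & ~K(a))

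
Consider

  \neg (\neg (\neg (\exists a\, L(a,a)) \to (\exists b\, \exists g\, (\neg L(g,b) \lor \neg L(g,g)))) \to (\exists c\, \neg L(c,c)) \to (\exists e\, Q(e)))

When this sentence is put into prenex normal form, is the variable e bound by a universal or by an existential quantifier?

universal

Rewrite implications/biconditionals: A → B as ¬A ∨ B.
  \neg (\neg \neg (\neg \neg (\exists a\, L(a,a)) \lor (\exists b\, \exists g\, (\neg L(g,b) \lor \neg L(g,g)))) \lor \neg (\exists c\, \neg L(c,c)) \lor (\exists e\, Q(e)))
Push ¬ through the quantifiers and connectives to reach negation normal form:
  (\forall a\, \neg L(a,a)) \land (\forall b\, \forall g\, (L(g,b) \land L(g,g))) \land (\exists c\, \neg L(c,c)) \land (\forall e\, \neg Q(e))
Finally move all quantifiers to the prefix:
  \forall a\, \forall b\, \forall g\, \exists c\, \forall e\, (\neg L(a,a) \land L(g,b) \land L(g,g) \land \neg L(c,c) \land \neg Q(e))
The quantifier \exists e sits under an odd number of negations (counting the antecedent side of each →), so it flips to \forall e.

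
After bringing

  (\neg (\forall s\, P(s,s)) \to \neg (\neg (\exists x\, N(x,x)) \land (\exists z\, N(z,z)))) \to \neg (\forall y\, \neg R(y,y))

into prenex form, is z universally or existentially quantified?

First replace A → B with ¬A ∨ B.
  \neg (\neg \neg (\forall s\, P(s,s)) \lor \neg (\neg (\exists x\, N(x,x)) \land (\exists z\, N(z,z)))) \lor \neg (\forall y\, \neg R(y,y))
Move each ¬ inward, flipping quantifiers it crosses:
  (\exists s\, \neg P(s,s)) \land (\forall x\, \neg N(x,x)) \land (\exists z\, N(z,z)) \lor (\exists y\, R(y,y))
All bound variables are already distinct, so no renaming is needed.
Finally move all quantifiers to the prefix:
  \exists s\, \forall x\, \exists z\, \exists y\, (\neg P(s,s) \land \neg N(x,x) \land N(z,z) \lor R(y,y))
The quantifier \exists z sits under an even number of negations (counting the antecedent side of each →), so it remains existential.

existential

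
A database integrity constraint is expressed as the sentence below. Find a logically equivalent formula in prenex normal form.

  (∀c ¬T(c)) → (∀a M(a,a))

Rewrite implications/biconditionals: A → B as ¬A ∨ B.
  ¬(∀c ¬T(c)) ∨ (∀a M(a,a))
Push ¬ through the quantifiers and connectives to reach negation normal form:
  (∃c T(c)) ∨ (∀a M(a,a))
Extract every quantifier outward, since the variables are now distinct and don't occur free across branches:
  ∃c ∀a (T(c) ∨ M(a,a))

∃c ∀a (T(c) ∨ M(a,a))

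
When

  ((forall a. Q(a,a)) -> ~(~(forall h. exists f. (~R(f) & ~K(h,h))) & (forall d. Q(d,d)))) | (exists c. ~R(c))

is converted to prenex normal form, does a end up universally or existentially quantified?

existential

Eliminate → and ↔ using ¬ and ∨.
  ~(forall a. Q(a,a)) | ~(~(forall h. exists f. (~R(f) & ~K(h,h))) & (forall d. Q(d,d))) | (exists c. ~R(c))
Move each ¬ inward, flipping quantifiers it crosses:
  (exists a. ~Q(a,a)) | (forall h. exists f. (~R(f) & ~K(h,h))) | (exists d. ~Q(d,d)) | (exists c. ~R(c))
All bound variables are already distinct, so no renaming is needed.
Finally move all quantifiers to the prefix:
  exists a. forall h. exists f. exists d. exists c. (~Q(a,a) | ~R(f) & ~K(h,h) | ~Q(d,d) | ~R(c))
The quantifier forall a sits under an odd number of negations (counting the antecedent side of each →), so it flips to exists a.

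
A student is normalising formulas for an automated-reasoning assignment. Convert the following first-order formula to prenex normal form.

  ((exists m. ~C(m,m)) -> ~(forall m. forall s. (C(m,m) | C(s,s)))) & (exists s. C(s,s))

forall m. exists z1. exists s. exists u1. ((C(m,m) | ~C(z1,z1) & ~C(s,s)) & C(u1,u1))

Eliminate → and ↔ using ¬ and ∨.
  (~(exists m. ~C(m,m)) | ~(forall m. forall s. (C(m,m) | C(s,s)))) & (exists s. C(s,s))
Move each ¬ inward, flipping quantifiers it crosses:
  ((forall m. C(m,m)) | (exists m. exists s. (~C(m,m) & ~C(s,s)))) & (exists s. C(s,s))
Standardize variables apart so no two quantifiers bind the same name: m↦z1, s↦u1.
  ((forall m. C(m,m)) | (exists z1. exists s. (~C(z1,z1) & ~C(s,s)))) & (exists u1. C(u1,u1))
Finally move all quantifiers to the prefix:
  forall m. exists z1. exists s. exists u1. ((C(m,m) | ~C(z1,z1) & ~C(s,s)) & C(u1,u1))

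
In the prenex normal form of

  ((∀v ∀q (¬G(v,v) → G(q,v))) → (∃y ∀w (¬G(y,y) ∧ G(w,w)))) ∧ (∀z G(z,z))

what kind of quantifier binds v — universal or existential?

Rewrite implications/biconditionals: A → B as ¬A ∨ B.
  (¬(∀v ∀q (¬¬G(v,v) ∨ G(q,v))) ∨ (∃y ∀w (¬G(y,y) ∧ G(w,w)))) ∧ (∀z G(z,z))
Move each ¬ inward, flipping quantifiers it crosses:
  ((∃v ∃q (¬G(v,v) ∧ ¬G(q,v))) ∨ (∃y ∀w (¬G(y,y) ∧ G(w,w)))) ∧ (∀z G(z,z))
All bound variables are already distinct, so no renaming is needed.
Pull the quantifiers to the front (each side's bound variable is not free in the other side):
  ∃v ∃q ∃y ∀w ∀z ((¬G(v,v) ∧ ¬G(q,v) ∨ ¬G(y,y) ∧ G(w,w)) ∧ G(z,z))
The quantifier ∀v sits under an odd number of negations (counting the antecedent side of each →), so it flips to ∃v.

existential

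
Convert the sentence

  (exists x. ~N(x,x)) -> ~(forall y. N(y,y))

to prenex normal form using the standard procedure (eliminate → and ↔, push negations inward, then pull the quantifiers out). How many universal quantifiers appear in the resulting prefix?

1

Rewrite implications/biconditionals: A → B as ¬A ∨ B.
  ~(exists x. ~N(x,x)) | ~(forall y. N(y,y))
Move each ¬ inward, flipping quantifiers it crosses:
  (forall x. N(x,x)) | (exists y. ~N(y,y))
All bound variables are already distinct, so no renaming is needed.
Finally move all quantifiers to the prefix:
  forall x. exists y. (N(x,x) | ~N(y,y))
The prefix is forall x exists y: 1 universal, 1 existential.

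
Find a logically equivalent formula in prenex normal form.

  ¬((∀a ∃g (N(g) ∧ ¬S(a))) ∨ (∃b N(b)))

Push ¬ through the quantifiers and connectives to reach negation normal form:
  (∃a ∀g (¬N(g) ∨ S(a))) ∧ (∀b ¬N(b))
All bound variables are already distinct, so no renaming is needed.
Extract every quantifier outward, since the variables are now distinct and don't occur free across branches:
  ∃a ∀g ∀b ((¬N(g) ∨ S(a)) ∧ ¬N(b))

∃a ∀g ∀b ((¬N(g) ∨ S(a)) ∧ ¬N(b))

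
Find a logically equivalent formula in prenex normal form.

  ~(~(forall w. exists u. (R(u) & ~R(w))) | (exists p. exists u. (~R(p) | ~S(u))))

forall w. exists u. forall p. forall v. (R(u) & ~R(w) & R(p) & S(v))

Push ¬ through the quantifiers and connectives to reach negation normal form:
  (forall w. exists u. (R(u) & ~R(w))) & (forall p. forall u. (R(p) & S(u)))
Standardize variables apart so no two quantifiers bind the same name: u↦v.
  (forall w. exists u. (R(u) & ~R(w))) & (forall p. forall v. (R(p) & S(v)))
Pull the quantifiers to the front (each side's bound variable is not free in the other side):
  forall w. exists u. forall p. forall v. (R(u) & ~R(w) & R(p) & S(v))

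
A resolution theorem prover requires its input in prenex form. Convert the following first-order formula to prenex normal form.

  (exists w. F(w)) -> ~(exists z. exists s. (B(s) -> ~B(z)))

Eliminate → and ↔ using ¬ and ∨.
  ~(exists w. F(w)) | ~(exists z. exists s. (~B(s) | ~B(z)))
Move each ¬ inward, flipping quantifiers it crosses:
  (forall w. ~F(w)) | (forall z. forall s. (B(s) & B(z)))
Extract every quantifier outward, since the variables are now distinct and don't occur free across branches:
  forall w. forall z. forall s. (~F(w) | B(s) & B(z))

forall w. forall z. forall s. (~F(w) | B(s) & B(z))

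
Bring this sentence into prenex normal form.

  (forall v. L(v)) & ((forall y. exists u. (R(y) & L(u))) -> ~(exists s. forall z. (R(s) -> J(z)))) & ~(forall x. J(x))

First replace A → B with ¬A ∨ B.
  (forall v. L(v)) & (~(forall y. exists u. (R(y) & L(u))) | ~(exists s. forall z. (~R(s) | J(z)))) & ~(forall x. J(x))
Drive negations inward (¬∀x A ≡ ∃x ¬A, ¬∃x A ≡ ∀x ¬A, De Morgan for ∧/∨):
  (forall v. L(v)) & ((exists y. forall u. (~R(y) | ~L(u))) | (forall s. exists z. (R(s) & ~J(z)))) & (exists x. ~J(x))
All bound variables are already distinct, so no renaming is needed.
Finally move all quantifiers to the prefix:
  forall v. exists y. forall u. forall s. exists z. exists x. (L(v) & (~R(y) | ~L(u) | R(s) & ~J(z)) & ~J(x))

forall v. exists y. forall u. forall s. exists z. exists x. (L(v) & (~R(y) | ~L(u) | R(s) & ~J(z)) & ~J(x))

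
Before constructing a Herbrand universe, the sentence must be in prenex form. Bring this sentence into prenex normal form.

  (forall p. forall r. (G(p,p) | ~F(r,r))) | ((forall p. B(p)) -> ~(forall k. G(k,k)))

Rewrite implications/biconditionals: A → B as ¬A ∨ B.
  (forall p. forall r. (G(p,p) | ~F(r,r))) | ~(forall p. B(p)) | ~(forall k. G(k,k))
Move each ¬ inward, flipping quantifiers it crosses:
  (forall p. forall r. (G(p,p) | ~F(r,r))) | (exists p. ~B(p)) | (exists k. ~G(k,k))
Standardize variables apart so no two quantifiers bind the same name: p↦b.
  (forall p. forall r. (G(p,p) | ~F(r,r))) | (exists b. ~B(b)) | (exists k. ~G(k,k))
Finally move all quantifiers to the prefix:
  forall p. forall r. exists b. exists k. (G(p,p) | ~F(r,r) | ~B(b) | ~G(k,k))

forall p. forall r. exists b. exists k. (G(p,p) | ~F(r,r) | ~B(b) | ~G(k,k))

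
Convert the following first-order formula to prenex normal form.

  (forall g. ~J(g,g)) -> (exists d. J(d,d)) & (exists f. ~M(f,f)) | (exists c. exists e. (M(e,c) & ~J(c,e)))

exists g. exists d. exists f. exists c. exists e. (J(g,g) | J(d,d) & ~M(f,f) | M(e,c) & ~J(c,e))

First replace A → B with ¬A ∨ B.
  ~(forall g. ~J(g,g)) | (exists d. J(d,d)) & (exists f. ~M(f,f)) | (exists c. exists e. (M(e,c) & ~J(c,e)))
Move each ¬ inward, flipping quantifiers it crosses:
  (exists g. J(g,g)) | (exists d. J(d,d)) & (exists f. ~M(f,f)) | (exists c. exists e. (M(e,c) & ~J(c,e)))
All bound variables are already distinct, so no renaming is needed.
Extract every quantifier outward, since the variables are now distinct and don't occur free across branches:
  exists g. exists d. exists f. exists c. exists e. (J(g,g) | J(d,d) & ~M(f,f) | M(e,c) & ~J(c,e))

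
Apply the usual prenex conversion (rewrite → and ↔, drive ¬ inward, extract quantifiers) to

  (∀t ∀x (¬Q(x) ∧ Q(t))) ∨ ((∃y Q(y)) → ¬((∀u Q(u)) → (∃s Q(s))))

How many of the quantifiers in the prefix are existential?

Eliminate → and ↔ using ¬ and ∨.
  (∀t ∀x (¬Q(x) ∧ Q(t))) ∨ ¬(∃y Q(y)) ∨ ¬(¬(∀u Q(u)) ∨ (∃s Q(s)))
Move each ¬ inward, flipping quantifiers it crosses:
  (∀t ∀x (¬Q(x) ∧ Q(t))) ∨ (∀y ¬Q(y)) ∨ (∀u Q(u)) ∧ (∀s ¬Q(s))
All bound variables are already distinct, so no renaming is needed.
Extract every quantifier outward, since the variables are now distinct and don't occur free across branches:
  ∀t ∀x ∀y ∀u ∀s (¬Q(x) ∧ Q(t) ∨ ¬Q(y) ∨ Q(u) ∧ ¬Q(s))
The prefix is ∀t ∀x ∀y ∀u ∀s: 5 universal, 0 existential.

0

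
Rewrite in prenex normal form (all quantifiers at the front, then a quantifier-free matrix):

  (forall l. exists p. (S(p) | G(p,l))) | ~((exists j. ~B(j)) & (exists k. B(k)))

Move each ¬ inward, flipping quantifiers it crosses:
  (forall l. exists p. (S(p) | G(p,l))) | (forall j. B(j)) | (forall k. ~B(k))
All bound variables are already distinct, so no renaming is needed.
Extract every quantifier outward, since the variables are now distinct and don't occur free across branches:
  forall l. exists p. forall j. forall k. (S(p) | G(p,l) | B(j) | ~B(k))

forall l. exists p. forall j. forall k. (S(p) | G(p,l) | B(j) | ~B(k))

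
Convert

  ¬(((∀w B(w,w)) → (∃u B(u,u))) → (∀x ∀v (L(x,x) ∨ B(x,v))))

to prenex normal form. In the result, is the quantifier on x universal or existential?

Eliminate → and ↔ using ¬ and ∨.
  ¬(¬(¬(∀w B(w,w)) ∨ (∃u B(u,u))) ∨ (∀x ∀v (L(x,x) ∨ B(x,v))))
Push ¬ through the quantifiers and connectives to reach negation normal form:
  ((∃w ¬B(w,w)) ∨ (∃u B(u,u))) ∧ (∃x ∃v (¬L(x,x) ∧ ¬B(x,v)))
Pull the quantifiers to the front (each side's bound variable is not free in the other side):
  ∃w ∃u ∃x ∃v ((¬B(w,w) ∨ B(u,u)) ∧ ¬L(x,x) ∧ ¬B(x,v))
The quantifier ∀x sits under an odd number of negations (counting the antecedent side of each →), so it flips to ∃x.

existential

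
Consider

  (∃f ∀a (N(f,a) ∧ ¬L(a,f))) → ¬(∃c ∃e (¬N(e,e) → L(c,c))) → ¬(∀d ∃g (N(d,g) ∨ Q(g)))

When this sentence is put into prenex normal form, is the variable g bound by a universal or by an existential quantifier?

universal

First replace A → B with ¬A ∨ B.
  ¬(∃f ∀a (N(f,a) ∧ ¬L(a,f))) ∨ ¬¬(∃c ∃e (¬¬N(e,e) ∨ L(c,c))) ∨ ¬(∀d ∃g (N(d,g) ∨ Q(g)))
Move each ¬ inward, flipping quantifiers it crosses:
  (∀f ∃a (¬N(f,a) ∨ L(a,f))) ∨ (∃c ∃e (N(e,e) ∨ L(c,c))) ∨ (∃d ∀g (¬N(d,g) ∧ ¬Q(g)))
Finally move all quantifiers to the prefix:
  ∀f ∃a ∃c ∃e ∃d ∀g (¬N(f,a) ∨ L(a,f) ∨ N(e,e) ∨ L(c,c) ∨ ¬N(d,g) ∧ ¬Q(g))
The quantifier ∃g sits under an odd number of negations (counting the antecedent side of each →), so it flips to ∀g.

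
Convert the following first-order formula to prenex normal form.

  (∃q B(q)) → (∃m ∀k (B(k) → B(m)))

Eliminate → and ↔ using ¬ and ∨.
  ¬(∃q B(q)) ∨ (∃m ∀k (¬B(k) ∨ B(m)))
Drive negations inward (¬∀x A ≡ ∃x ¬A, ¬∃x A ≡ ∀x ¬A, De Morgan for ∧/∨):
  (∀q ¬B(q)) ∨ (∃m ∀k (¬B(k) ∨ B(m)))
All bound variables are already distinct, so no renaming is needed.
Finally move all quantifiers to the prefix:
  ∀q ∃m ∀k (¬B(q) ∨ ¬B(k) ∨ B(m))

∀q ∃m ∀k (¬B(q) ∨ ¬B(k) ∨ B(m))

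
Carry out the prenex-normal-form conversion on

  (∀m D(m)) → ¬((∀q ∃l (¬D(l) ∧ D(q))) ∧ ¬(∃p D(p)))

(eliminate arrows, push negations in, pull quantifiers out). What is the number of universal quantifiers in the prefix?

First replace A → B with ¬A ∨ B.
  ¬(∀m D(m)) ∨ ¬((∀q ∃l (¬D(l) ∧ D(q))) ∧ ¬(∃p D(p)))
Move each ¬ inward, flipping quantifiers it crosses:
  (∃m ¬D(m)) ∨ (∃q ∀l (D(l) ∨ ¬D(q))) ∨ (∃p D(p))
All bound variables are already distinct, so no renaming is needed.
Extract every quantifier outward, since the variables are now distinct and don't occur free across branches:
  ∃m ∃q ∀l ∃p (¬D(m) ∨ D(l) ∨ ¬D(q) ∨ D(p))
The prefix is ∃m ∃q ∀l ∃p: 1 universal, 3 existential.

1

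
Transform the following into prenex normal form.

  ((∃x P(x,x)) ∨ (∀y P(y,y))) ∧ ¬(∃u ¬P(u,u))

∃x ∀y ∀u ((P(x,x) ∨ P(y,y)) ∧ P(u,u))

Drive negations inward (¬∀x A ≡ ∃x ¬A, ¬∃x A ≡ ∀x ¬A, De Morgan for ∧/∨):
  ((∃x P(x,x)) ∨ (∀y P(y,y))) ∧ (∀u P(u,u))
All bound variables are already distinct, so no renaming is needed.
Pull the quantifiers to the front (each side's bound variable is not free in the other side):
  ∃x ∀y ∀u ((P(x,x) ∨ P(y,y)) ∧ P(u,u))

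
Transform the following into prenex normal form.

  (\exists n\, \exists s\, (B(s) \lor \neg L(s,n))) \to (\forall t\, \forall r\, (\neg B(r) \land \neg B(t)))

\forall n\, \forall s\, \forall t\, \forall r\, (\neg B(s) \land L(s,n) \lor \neg B(r) \land \neg B(t))

Rewrite implications/biconditionals: A → B as ¬A ∨ B.
  \neg (\exists n\, \exists s\, (B(s) \lor \neg L(s,n))) \lor (\forall t\, \forall r\, (\neg B(r) \land \neg B(t)))
Push ¬ through the quantifiers and connectives to reach negation normal form:
  (\forall n\, \forall s\, (\neg B(s) \land L(s,n))) \lor (\forall t\, \forall r\, (\neg B(r) \land \neg B(t)))
All bound variables are already distinct, so no renaming is needed.
Extract every quantifier outward, since the variables are now distinct and don't occur free across branches:
  \forall n\, \forall s\, \forall t\, \forall r\, (\neg B(s) \land L(s,n) \lor \neg B(r) \land \neg B(t))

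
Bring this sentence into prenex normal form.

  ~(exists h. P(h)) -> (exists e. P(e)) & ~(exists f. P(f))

exists h. exists e. forall f. (P(h) | P(e) & ~P(f))

First replace A → B with ¬A ∨ B.
  ~~(exists h. P(h)) | (exists e. P(e)) & ~(exists f. P(f))
Move each ¬ inward, flipping quantifiers it crosses:
  (exists h. P(h)) | (exists e. P(e)) & (forall f. ~P(f))
All bound variables are already distinct, so no renaming is needed.
Finally move all quantifiers to the prefix:
  exists h. exists e. forall f. (P(h) | P(e) & ~P(f))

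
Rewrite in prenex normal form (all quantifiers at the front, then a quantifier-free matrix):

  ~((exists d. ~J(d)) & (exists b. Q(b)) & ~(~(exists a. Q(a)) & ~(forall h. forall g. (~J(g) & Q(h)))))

forall d. forall b. forall a. exists h. exists g. (J(d) | ~Q(b) | ~Q(a) & (J(g) | ~Q(h)))

Move each ¬ inward, flipping quantifiers it crosses:
  (forall d. J(d)) | (forall b. ~Q(b)) | (forall a. ~Q(a)) & (exists h. exists g. (J(g) | ~Q(h)))
All bound variables are already distinct, so no renaming is needed.
Finally move all quantifiers to the prefix:
  forall d. forall b. forall a. exists h. exists g. (J(d) | ~Q(b) | ~Q(a) & (J(g) | ~Q(h)))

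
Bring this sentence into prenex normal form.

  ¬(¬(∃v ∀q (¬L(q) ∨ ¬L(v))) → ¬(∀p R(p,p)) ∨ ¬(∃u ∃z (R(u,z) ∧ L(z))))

∀v ∃q ∀p ∃u ∃z (L(q) ∧ L(v) ∧ R(p,p) ∧ R(u,z) ∧ L(z))

Eliminate → and ↔ using ¬ and ∨.
  ¬(¬¬(∃v ∀q (¬L(q) ∨ ¬L(v))) ∨ ¬(∀p R(p,p)) ∨ ¬(∃u ∃z (R(u,z) ∧ L(z))))
Push ¬ through the quantifiers and connectives to reach negation normal form:
  (∀v ∃q (L(q) ∧ L(v))) ∧ (∀p R(p,p)) ∧ (∃u ∃z (R(u,z) ∧ L(z)))
All bound variables are already distinct, so no renaming is needed.
Pull the quantifiers to the front (each side's bound variable is not free in the other side):
  ∀v ∃q ∀p ∃u ∃z (L(q) ∧ L(v) ∧ R(p,p) ∧ R(u,z) ∧ L(z))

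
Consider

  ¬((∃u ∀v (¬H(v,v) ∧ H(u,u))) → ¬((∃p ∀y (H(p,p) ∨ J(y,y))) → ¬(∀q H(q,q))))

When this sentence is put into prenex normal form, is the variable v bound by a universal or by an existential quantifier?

universal

Eliminate → and ↔ using ¬ and ∨.
  ¬(¬(∃u ∀v (¬H(v,v) ∧ H(u,u))) ∨ ¬(¬(∃p ∀y (H(p,p) ∨ J(y,y))) ∨ ¬(∀q H(q,q))))
Move each ¬ inward, flipping quantifiers it crosses:
  (∃u ∀v (¬H(v,v) ∧ H(u,u))) ∧ ((∀p ∃y (¬H(p,p) ∧ ¬J(y,y))) ∨ (∃q ¬H(q,q)))
Finally move all quantifiers to the prefix:
  ∃u ∀v ∀p ∃y ∃q (¬H(v,v) ∧ H(u,u) ∧ (¬H(p,p) ∧ ¬J(y,y) ∨ ¬H(q,q)))
The quantifier ∀v sits under an even number of negations (counting the antecedent side of each →), so it remains universal.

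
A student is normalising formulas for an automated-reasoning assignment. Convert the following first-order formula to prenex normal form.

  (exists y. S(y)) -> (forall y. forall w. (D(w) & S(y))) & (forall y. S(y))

Eliminate → and ↔ using ¬ and ∨.
  ~(exists y. S(y)) | (forall y. forall w. (D(w) & S(y))) & (forall y. S(y))
Push ¬ through the quantifiers and connectives to reach negation normal form:
  (forall y. ~S(y)) | (forall y. forall w. (D(w) & S(y))) & (forall y. S(y))
Rename bound variables to avoid capture: y↦y1, y↦v1.
  (forall y. ~S(y)) | (forall y1. forall w. (D(w) & S(y1))) & (forall v1. S(v1))
Extract every quantifier outward, since the variables are now distinct and don't occur free across branches:
  forall y. forall y1. forall w. forall v1. (~S(y) | D(w) & S(y1) & S(v1))

forall y. forall y1. forall w. forall v1. (~S(y) | D(w) & S(y1) & S(v1))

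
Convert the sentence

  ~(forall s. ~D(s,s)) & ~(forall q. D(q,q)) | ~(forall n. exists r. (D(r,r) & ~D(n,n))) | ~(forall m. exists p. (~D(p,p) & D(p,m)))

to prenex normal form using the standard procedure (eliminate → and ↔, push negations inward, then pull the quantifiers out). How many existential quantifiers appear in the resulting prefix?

Drive negations inward (¬∀x A ≡ ∃x ¬A, ¬∃x A ≡ ∀x ¬A, De Morgan for ∧/∨):
  (exists s. D(s,s)) & (exists q. ~D(q,q)) | (exists n. forall r. (~D(r,r) | D(n,n))) | (exists m. forall p. (D(p,p) | ~D(p,m)))
All bound variables are already distinct, so no renaming is needed.
Finally move all quantifiers to the prefix:
  exists s. exists q. exists n. forall r. exists m. forall p. (D(s,s) & ~D(q,q) | ~D(r,r) | D(n,n) | D(p,p) | ~D(p,m))
The prefix is exists s exists q exists n forall r exists m forall p: 2 universal, 4 existential.

4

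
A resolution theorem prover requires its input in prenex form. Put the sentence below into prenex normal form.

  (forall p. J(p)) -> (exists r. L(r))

exists p. exists r. (~J(p) | L(r))

First replace A → B with ¬A ∨ B.
  ~(forall p. J(p)) | (exists r. L(r))
Move each ¬ inward, flipping quantifiers it crosses:
  (exists p. ~J(p)) | (exists r. L(r))
All bound variables are already distinct, so no renaming is needed.
Finally move all quantifiers to the prefix:
  exists p. exists r. (~J(p) | L(r))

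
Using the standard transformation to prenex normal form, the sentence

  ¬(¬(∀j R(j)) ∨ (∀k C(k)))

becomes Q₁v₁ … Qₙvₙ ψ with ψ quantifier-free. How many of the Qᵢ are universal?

1

Drive negations inward (¬∀x A ≡ ∃x ¬A, ¬∃x A ≡ ∀x ¬A, De Morgan for ∧/∨):
  (∀j R(j)) ∧ (∃k ¬C(k))
Pull the quantifiers to the front (each side's bound variable is not free in the other side):
  ∀j ∃k (R(j) ∧ ¬C(k))
The prefix is ∀j ∃k: 1 universal, 1 existential.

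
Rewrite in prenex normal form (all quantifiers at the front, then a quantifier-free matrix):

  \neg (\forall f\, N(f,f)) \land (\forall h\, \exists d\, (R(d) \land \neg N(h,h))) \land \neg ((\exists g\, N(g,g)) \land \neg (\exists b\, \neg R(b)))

Move each ¬ inward, flipping quantifiers it crosses:
  (\exists f\, \neg N(f,f)) \land (\forall h\, \exists d\, (R(d) \land \neg N(h,h))) \land ((\forall g\, \neg N(g,g)) \lor (\exists b\, \neg R(b)))
Extract every quantifier outward, since the variables are now distinct and don't occur free across branches:
  \exists f\, \forall h\, \exists d\, \forall g\, \exists b\, (\neg N(f,f) \land R(d) \land \neg N(h,h) \land (\neg N(g,g) \lor \neg R(b)))

\exists f\, \forall h\, \exists d\, \forall g\, \exists b\, (\neg N(f,f) \land R(d) \land \neg N(h,h) \land (\neg N(g,g) \lor \neg R(b)))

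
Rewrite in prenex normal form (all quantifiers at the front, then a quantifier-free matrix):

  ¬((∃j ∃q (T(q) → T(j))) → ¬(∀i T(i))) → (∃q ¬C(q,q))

∀j ∀q ∃i ∃y (T(q) ∧ ¬T(j) ∨ ¬T(i) ∨ ¬C(y,y))

Eliminate → and ↔ using ¬ and ∨.
  ¬¬(¬(∃j ∃q (¬T(q) ∨ T(j))) ∨ ¬(∀i T(i))) ∨ (∃q ¬C(q,q))
Drive negations inward (¬∀x A ≡ ∃x ¬A, ¬∃x A ≡ ∀x ¬A, De Morgan for ∧/∨):
  (∀j ∀q (T(q) ∧ ¬T(j))) ∨ (∃i ¬T(i)) ∨ (∃q ¬C(q,q))
Standardize variables apart so no two quantifiers bind the same name: q↦y.
  (∀j ∀q (T(q) ∧ ¬T(j))) ∨ (∃i ¬T(i)) ∨ (∃y ¬C(y,y))
Finally move all quantifiers to the prefix:
  ∀j ∀q ∃i ∃y (T(q) ∧ ¬T(j) ∨ ¬T(i) ∨ ¬C(y,y))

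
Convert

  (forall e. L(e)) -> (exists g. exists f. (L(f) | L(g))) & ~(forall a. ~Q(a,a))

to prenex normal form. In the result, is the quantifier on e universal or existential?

existential

First replace A → B with ¬A ∨ B.
  ~(forall e. L(e)) | (exists g. exists f. (L(f) | L(g))) & ~(forall a. ~Q(a,a))
Move each ¬ inward, flipping quantifiers it crosses:
  (exists e. ~L(e)) | (exists g. exists f. (L(f) | L(g))) & (exists a. Q(a,a))
All bound variables are already distinct, so no renaming is needed.
Extract every quantifier outward, since the variables are now distinct and don't occur free across branches:
  exists e. exists g. exists f. exists a. (~L(e) | (L(f) | L(g)) & Q(a,a))
The quantifier forall e sits under an odd number of negations (counting the antecedent side of each →), so it flips to exists e.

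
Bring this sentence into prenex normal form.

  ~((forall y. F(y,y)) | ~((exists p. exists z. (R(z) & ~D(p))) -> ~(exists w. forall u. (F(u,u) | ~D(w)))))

Eliminate → and ↔ using ¬ and ∨.
  ~((forall y. F(y,y)) | ~(~(exists p. exists z. (R(z) & ~D(p))) | ~(exists w. forall u. (F(u,u) | ~D(w)))))
Drive negations inward (¬∀x A ≡ ∃x ¬A, ¬∃x A ≡ ∀x ¬A, De Morgan for ∧/∨):
  (exists y. ~F(y,y)) & ((forall p. forall z. (~R(z) | D(p))) | (forall w. exists u. (~F(u,u) & D(w))))
All bound variables are already distinct, so no renaming is needed.
Pull the quantifiers to the front (each side's bound variable is not free in the other side):
  exists y. forall p. forall z. forall w. exists u. (~F(y,y) & (~R(z) | D(p) | ~F(u,u) & D(w)))

exists y. forall p. forall z. forall w. exists u. (~F(y,y) & (~R(z) | D(p) | ~F(u,u) & D(w)))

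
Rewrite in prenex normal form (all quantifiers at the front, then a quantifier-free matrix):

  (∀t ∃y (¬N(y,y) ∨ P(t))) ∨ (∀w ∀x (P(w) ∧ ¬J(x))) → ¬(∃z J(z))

Rewrite implications/biconditionals: A → B as ¬A ∨ B.
  ¬((∀t ∃y (¬N(y,y) ∨ P(t))) ∨ (∀w ∀x (P(w) ∧ ¬J(x)))) ∨ ¬(∃z J(z))
Drive negations inward (¬∀x A ≡ ∃x ¬A, ¬∃x A ≡ ∀x ¬A, De Morgan for ∧/∨):
  (∃t ∀y (N(y,y) ∧ ¬P(t))) ∧ (∃w ∃x (¬P(w) ∨ J(x))) ∨ (∀z ¬J(z))
All bound variables are already distinct, so no renaming is needed.
Finally move all quantifiers to the prefix:
  ∃t ∀y ∃w ∃x ∀z (N(y,y) ∧ ¬P(t) ∧ (¬P(w) ∨ J(x)) ∨ ¬J(z))

∃t ∀y ∃w ∃x ∀z (N(y,y) ∧ ¬P(t) ∧ (¬P(w) ∨ J(x)) ∨ ¬J(z))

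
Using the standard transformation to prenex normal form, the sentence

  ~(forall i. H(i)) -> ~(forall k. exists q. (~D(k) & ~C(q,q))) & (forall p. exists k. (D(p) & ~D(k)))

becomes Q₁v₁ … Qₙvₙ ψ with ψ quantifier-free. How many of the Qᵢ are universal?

3

Rewrite implications/biconditionals: A → B as ¬A ∨ B.
  ~~(forall i. H(i)) | ~(forall k. exists q. (~D(k) & ~C(q,q))) & (forall p. exists k. (D(p) & ~D(k)))
Move each ¬ inward, flipping quantifiers it crosses:
  (forall i. H(i)) | (exists k. forall q. (D(k) | C(q,q))) & (forall p. exists k. (D(p) & ~D(k)))
Rename bound variables to avoid capture: k↦y.
  (forall i. H(i)) | (exists k. forall q. (D(k) | C(q,q))) & (forall p. exists y. (D(p) & ~D(y)))
Pull the quantifiers to the front (each side's bound variable is not free in the other side):
  forall i. exists k. forall q. forall p. exists y. (H(i) | (D(k) | C(q,q)) & D(p) & ~D(y))
The prefix is forall i exists k forall q forall p exists y: 3 universal, 2 existential.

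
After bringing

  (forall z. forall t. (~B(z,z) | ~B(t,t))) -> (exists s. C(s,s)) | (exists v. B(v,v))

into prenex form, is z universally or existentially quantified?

Eliminate → and ↔ using ¬ and ∨.
  ~(forall z. forall t. (~B(z,z) | ~B(t,t))) | (exists s. C(s,s)) | (exists v. B(v,v))
Push ¬ through the quantifiers and connectives to reach negation normal form:
  (exists z. exists t. (B(z,z) & B(t,t))) | (exists s. C(s,s)) | (exists v. B(v,v))
All bound variables are already distinct, so no renaming is needed.
Extract every quantifier outward, since the variables are now distinct and don't occur free across branches:
  exists z. exists t. exists s. exists v. (B(z,z) & B(t,t) | C(s,s) | B(v,v))
The quantifier forall z sits under an odd number of negations (counting the antecedent side of each →), so it flips to exists z.

existential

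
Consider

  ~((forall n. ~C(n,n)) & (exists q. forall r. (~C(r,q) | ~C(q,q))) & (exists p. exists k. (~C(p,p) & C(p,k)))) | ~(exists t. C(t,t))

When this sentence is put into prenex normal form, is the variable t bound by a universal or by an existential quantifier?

universal

Drive negations inward (¬∀x A ≡ ∃x ¬A, ¬∃x A ≡ ∀x ¬A, De Morgan for ∧/∨):
  (exists n. C(n,n)) | (forall q. exists r. (C(r,q) & C(q,q))) | (forall p. forall k. (C(p,p) | ~C(p,k))) | (forall t. ~C(t,t))
All bound variables are already distinct, so no renaming is needed.
Finally move all quantifiers to the prefix:
  exists n. forall q. exists r. forall p. forall k. forall t. (C(n,n) | C(r,q) & C(q,q) | C(p,p) | ~C(p,k) | ~C(t,t))
The quantifier exists t sits under an odd number of negations, so it flips to forall t.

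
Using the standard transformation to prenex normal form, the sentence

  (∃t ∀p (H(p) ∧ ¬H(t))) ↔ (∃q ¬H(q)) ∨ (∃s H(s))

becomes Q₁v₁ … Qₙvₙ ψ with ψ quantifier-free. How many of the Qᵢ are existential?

4

First replace A → B with ¬A ∨ B; A ↔ B as (¬A ∨ B) ∧ (¬B ∨ A).
  (¬(∃t ∀p (H(p) ∧ ¬H(t))) ∨ (∃q ¬H(q)) ∨ (∃s H(s))) ∧ (¬((∃q ¬H(q)) ∨ (∃s H(s))) ∨ (∃t ∀p (H(p) ∧ ¬H(t))))
Drive negations inward (¬∀x A ≡ ∃x ¬A, ¬∃x A ≡ ∀x ¬A, De Morgan for ∧/∨):
  ((∀t ∃p (¬H(p) ∨ H(t))) ∨ (∃q ¬H(q)) ∨ (∃s H(s))) ∧ ((∀q H(q)) ∧ (∀s ¬H(s)) ∨ (∃t ∀p (H(p) ∧ ¬H(t))))
Rename bound variables to avoid capture: q↦v, s↦u, t↦w, p↦z1.
  ((∀t ∃p (¬H(p) ∨ H(t))) ∨ (∃q ¬H(q)) ∨ (∃s H(s))) ∧ ((∀v H(v)) ∧ (∀u ¬H(u)) ∨ (∃w ∀z1 (H(z1) ∧ ¬H(w))))
Extract every quantifier outward, since the variables are now distinct and don't occur free across branches:
  ∀t ∃p ∃q ∃s ∀v ∀u ∃w ∀z1 ((¬H(p) ∨ H(t) ∨ ¬H(q) ∨ H(s)) ∧ (H(v) ∧ ¬H(u) ∨ H(z1) ∧ ¬H(w)))
The prefix is ∀t ∃p ∃q ∃s ∀v ∀u ∃w ∀z1: 4 universal, 4 existential.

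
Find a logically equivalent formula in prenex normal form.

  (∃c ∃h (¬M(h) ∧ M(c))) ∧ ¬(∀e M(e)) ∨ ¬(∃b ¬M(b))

∃c ∃h ∃e ∀b (¬M(h) ∧ M(c) ∧ ¬M(e) ∨ M(b))

Push ¬ through the quantifiers and connectives to reach negation normal form:
  (∃c ∃h (¬M(h) ∧ M(c))) ∧ (∃e ¬M(e)) ∨ (∀b M(b))
Finally move all quantifiers to the prefix:
  ∃c ∃h ∃e ∀b (¬M(h) ∧ M(c) ∧ ¬M(e) ∨ M(b))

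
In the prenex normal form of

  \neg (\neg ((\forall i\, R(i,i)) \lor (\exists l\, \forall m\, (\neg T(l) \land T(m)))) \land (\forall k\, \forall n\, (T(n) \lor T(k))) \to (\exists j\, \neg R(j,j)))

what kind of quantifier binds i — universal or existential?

First replace A → B with ¬A ∨ B.
  \neg (\neg (\neg ((\forall i\, R(i,i)) \lor (\exists l\, \forall m\, (\neg T(l) \land T(m)))) \land (\forall k\, \forall n\, (T(n) \lor T(k)))) \lor (\exists j\, \neg R(j,j)))
Push ¬ through the quantifiers and connectives to reach negation normal form:
  (\exists i\, \neg R(i,i)) \land (\forall l\, \exists m\, (T(l) \lor \neg T(m))) \land (\forall k\, \forall n\, (T(n) \lor T(k))) \land (\forall j\, R(j,j))
All bound variables are already distinct, so no renaming is needed.
Pull the quantifiers to the front (each side's bound variable is not free in the other side):
  \exists i\, \forall l\, \exists m\, \forall k\, \forall n\, \forall j\, (\neg R(i,i) \land (T(l) \lor \neg T(m)) \land (T(n) \lor T(k)) \land R(j,j))
The quantifier \forall i sits under an odd number of negations (counting the antecedent side of each →), so it flips to \exists i.

existential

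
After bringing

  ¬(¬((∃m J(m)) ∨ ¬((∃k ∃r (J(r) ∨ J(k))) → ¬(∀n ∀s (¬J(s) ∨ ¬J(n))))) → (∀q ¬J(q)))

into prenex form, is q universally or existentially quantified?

Rewrite implications/biconditionals: A → B as ¬A ∨ B.
  ¬(¬¬((∃m J(m)) ∨ ¬(¬(∃k ∃r (J(r) ∨ J(k))) ∨ ¬(∀n ∀s (¬J(s) ∨ ¬J(n))))) ∨ (∀q ¬J(q)))
Drive negations inward (¬∀x A ≡ ∃x ¬A, ¬∃x A ≡ ∀x ¬A, De Morgan for ∧/∨):
  (∀m ¬J(m)) ∧ ((∀k ∀r (¬J(r) ∧ ¬J(k))) ∨ (∃n ∃s (J(s) ∧ J(n)))) ∧ (∃q J(q))
All bound variables are already distinct, so no renaming is needed.
Finally move all quantifiers to the prefix:
  ∀m ∀k ∀r ∃n ∃s ∃q (¬J(m) ∧ (¬J(r) ∧ ¬J(k) ∨ J(s) ∧ J(n)) ∧ J(q))
The quantifier ∀q sits under an odd number of negations (counting the antecedent side of each →), so it flips to ∃q.

existential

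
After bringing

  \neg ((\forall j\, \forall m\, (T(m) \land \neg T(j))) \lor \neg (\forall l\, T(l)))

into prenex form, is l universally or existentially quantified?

universal

Push ¬ through the quantifiers and connectives to reach negation normal form:
  (\exists j\, \exists m\, (\neg T(m) \lor T(j))) \land (\forall l\, T(l))
Pull the quantifiers to the front (each side's bound variable is not free in the other side):
  \exists j\, \exists m\, \forall l\, ((\neg T(m) \lor T(j)) \land T(l))
The quantifier \forall l sits under an even number of negations, so it remains universal.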